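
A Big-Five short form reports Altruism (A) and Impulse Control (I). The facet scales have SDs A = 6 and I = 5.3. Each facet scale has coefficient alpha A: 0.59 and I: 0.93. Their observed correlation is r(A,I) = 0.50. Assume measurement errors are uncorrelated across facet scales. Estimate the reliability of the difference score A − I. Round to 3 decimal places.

Var(A−I) = 6² + 5.3² − 2·6·5.3·0.50 = 64.09 − 31.8 = 32.29.
Under uncorrelated errors the observed covariances equal the true-score covariances, so only the own-variance terms attenuate.
True-score variance = [6²·0.59 + 5.3²·0.93] − 31.8 = 47.3637 − 31.8 = 15.5637.
Reliability = 15.5637 / 32.29 = 0.482.

0.482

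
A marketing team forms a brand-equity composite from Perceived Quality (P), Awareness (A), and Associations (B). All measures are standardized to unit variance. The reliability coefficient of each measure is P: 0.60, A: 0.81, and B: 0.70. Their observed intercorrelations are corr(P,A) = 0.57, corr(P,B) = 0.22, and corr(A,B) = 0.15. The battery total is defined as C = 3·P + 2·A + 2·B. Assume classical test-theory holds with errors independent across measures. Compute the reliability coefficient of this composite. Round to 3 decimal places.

0.799

Var(C) = 3² + 2² + 2² + 2·[6·0.57 + 6·0.22 + 4·0.15] = 17 + 10.68 = 27.68.
With uncorrelated errors the cross-covariances are all true-score covariance, so they carry over unchanged; only the diagonal terms shrink to ρᵢσᵢ².
True-score variance = [3²·0.60 + 2²·0.81 + 2²·0.70] + 10.68 = 11.44 + 10.68 = 22.12.
Reliability = 22.12 / 27.68 = 0.799.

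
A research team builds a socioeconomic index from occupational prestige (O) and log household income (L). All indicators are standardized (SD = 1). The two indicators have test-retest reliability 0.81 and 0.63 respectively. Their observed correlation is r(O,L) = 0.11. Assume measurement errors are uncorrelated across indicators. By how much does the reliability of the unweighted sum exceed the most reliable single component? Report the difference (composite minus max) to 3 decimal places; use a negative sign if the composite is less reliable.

-0.062

Var(sum) = 2 + 0.22 = 2.22; true-score variance = 1.44 + 0.22 = 1.66; composite reliability = 0.7477.
Max component reliability = 0.8100.
Difference = 0.7477 − 0.8100 = -0.062.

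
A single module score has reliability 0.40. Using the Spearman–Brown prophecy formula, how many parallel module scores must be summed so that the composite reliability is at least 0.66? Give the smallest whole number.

k ≥ ρ*(1−ρ₁)/(ρ₁(1−ρ*)) = 0.66·0.60 / (0.40·0.34) = 2.912.
Smallest integer k = 3.

3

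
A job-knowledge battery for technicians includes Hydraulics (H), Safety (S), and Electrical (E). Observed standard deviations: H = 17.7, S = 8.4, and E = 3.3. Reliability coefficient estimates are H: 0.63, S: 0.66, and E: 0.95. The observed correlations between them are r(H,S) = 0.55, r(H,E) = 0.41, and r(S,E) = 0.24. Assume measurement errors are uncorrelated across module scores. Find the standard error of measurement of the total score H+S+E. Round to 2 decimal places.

Var(total) = 394.74 + 224.75 = 619.49.
True-score variance = 254.288 + 224.75 = 479.038, so reliability = 0.7733.
Error variance = 619.49 − 479.038 = 140.452; SEM = √140.452 = 11.85.

11.85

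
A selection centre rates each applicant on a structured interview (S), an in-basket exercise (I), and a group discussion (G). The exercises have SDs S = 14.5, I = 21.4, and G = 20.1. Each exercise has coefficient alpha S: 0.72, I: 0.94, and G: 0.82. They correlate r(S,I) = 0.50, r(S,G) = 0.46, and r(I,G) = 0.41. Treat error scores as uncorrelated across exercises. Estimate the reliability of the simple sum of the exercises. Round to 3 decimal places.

0.921

Var(S+I+G) = 14.5² + 21.4² + 20.1² + 2·[14.5·21.4·0.50 + 14.5·20.1·0.46 + 21.4·20.1·0.41] = 1072.22 + 931.149 = 2003.37.
Because errors are independent across components, Cov(Tᵢ,Tⱼ) = Cov(Xᵢ,Xⱼ); the off-diagonal part of the true-score variance is the same as above.
True-score variance = [14.5²·0.72 + 21.4²·0.94 + 20.1²·0.82] + 931.149 = 913.151 + 931.149 = 1844.3.
Reliability = 1844.3 / 2003.37 = 0.921.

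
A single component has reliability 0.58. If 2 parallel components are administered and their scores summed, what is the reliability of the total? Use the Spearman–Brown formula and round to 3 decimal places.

ρ_k = kρ / (1 + (k−1)ρ) = 2·0.58 / (1 + 1·0.58) = 1.160 / 1.580 = 0.734.

0.734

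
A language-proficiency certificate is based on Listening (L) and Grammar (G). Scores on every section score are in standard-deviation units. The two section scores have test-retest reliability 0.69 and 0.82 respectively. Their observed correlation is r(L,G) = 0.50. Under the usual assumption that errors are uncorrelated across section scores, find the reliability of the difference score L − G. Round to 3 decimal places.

Var(L−G) = 1 + 1 − 2·0.50 = 2 − 1 = 1.
Because errors are independent across components, Cov(Tᵢ,Tⱼ) = Cov(Xᵢ,Xⱼ); the off-diagonal part of the true-score variance is the same as above.
True-score variance = [0.69 + 0.82] − 1 = 1.51 − 1 = 0.51.
Reliability = 0.51 / 1 = 0.510.

0.510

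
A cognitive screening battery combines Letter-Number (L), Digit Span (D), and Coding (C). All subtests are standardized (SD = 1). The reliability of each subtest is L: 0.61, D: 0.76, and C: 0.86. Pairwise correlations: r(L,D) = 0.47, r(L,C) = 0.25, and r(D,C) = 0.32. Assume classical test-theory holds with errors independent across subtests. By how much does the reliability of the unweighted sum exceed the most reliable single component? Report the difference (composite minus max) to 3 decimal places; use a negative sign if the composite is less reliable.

Var(sum) = 3 + 2.08 = 5.08; true-score variance = 2.23 + 2.08 = 4.31; composite reliability = 0.8484.
Max component reliability = 0.8600.
Difference = 0.8484 − 0.8600 = -0.012.

-0.012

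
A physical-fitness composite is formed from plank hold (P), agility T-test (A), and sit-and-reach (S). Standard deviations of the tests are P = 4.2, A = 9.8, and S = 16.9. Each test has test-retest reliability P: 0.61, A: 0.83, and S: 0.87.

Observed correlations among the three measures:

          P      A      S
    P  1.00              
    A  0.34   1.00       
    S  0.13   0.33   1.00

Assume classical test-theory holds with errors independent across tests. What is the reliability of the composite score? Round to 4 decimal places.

Var(P+A+S) = 4.2² + 9.8² + 16.9² + 2·[4.2·9.8·0.34 + 4.2·16.9·0.13 + 9.8·16.9·0.33] = 399.29 + 155.753 = 555.043.
Because errors are independent across components, Cov(Tᵢ,Tⱼ) = Cov(Xᵢ,Xⱼ); the off-diagonal part of the true-score variance is the same as above.
True-score variance = [4.2²·0.61 + 9.8²·0.83 + 16.9²·0.87] + 155.753 = 338.954 + 155.753 = 494.707.
Reliability = 494.707 / 555.043 = 0.8913.

0.8913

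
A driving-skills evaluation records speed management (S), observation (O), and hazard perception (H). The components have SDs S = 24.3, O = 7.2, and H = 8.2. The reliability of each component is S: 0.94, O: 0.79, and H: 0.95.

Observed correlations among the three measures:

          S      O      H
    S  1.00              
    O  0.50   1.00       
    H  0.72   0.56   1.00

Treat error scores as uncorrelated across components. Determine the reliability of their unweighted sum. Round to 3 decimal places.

0.960

Var(S+O+H) = 24.3² + 7.2² + 8.2² + 2·[24.3·7.2·0.50 + 24.3·8.2·0.72 + 7.2·8.2·0.56] = 709.57 + 528.019 = 1237.59.
Because errors are independent across components, Cov(Tᵢ,Tⱼ) = Cov(Xᵢ,Xⱼ); the off-diagonal part of the true-score variance is the same as above.
True-score variance = [24.3²·0.94 + 7.2²·0.79 + 8.2²·0.95] + 528.019 = 659.892 + 528.019 = 1187.91.
Reliability = 1187.91 / 1237.59 = 0.960.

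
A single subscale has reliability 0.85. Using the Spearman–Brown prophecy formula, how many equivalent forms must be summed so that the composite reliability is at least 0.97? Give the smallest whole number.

k ≥ ρ*(1−ρ₁)/(ρ₁(1−ρ*)) = 0.97·0.15 / (0.85·0.03) = 5.706.
Smallest integer k = 6.

6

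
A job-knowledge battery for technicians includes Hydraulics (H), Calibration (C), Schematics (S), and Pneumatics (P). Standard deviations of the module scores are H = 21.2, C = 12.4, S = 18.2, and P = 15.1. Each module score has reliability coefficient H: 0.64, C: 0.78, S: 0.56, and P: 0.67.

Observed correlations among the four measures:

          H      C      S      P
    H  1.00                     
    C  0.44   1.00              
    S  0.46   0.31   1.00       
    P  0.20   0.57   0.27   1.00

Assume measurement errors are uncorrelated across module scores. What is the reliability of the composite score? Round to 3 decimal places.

Var(H+C+S+P) = 21.2² + 12.4² + 18.2² + 15.1² + 2·[21.2·12.4·0.44 + 21.2·18.2·0.46 + 21.2·15.1·0.20 + 12.4·18.2·0.31 + 12.4·15.1·0.57 + 18.2·15.1·0.27] = 1162.45 + 1216.13 = 2378.58.
Because errors are independent across components, Cov(Tᵢ,Tⱼ) = Cov(Xᵢ,Xⱼ); the off-diagonal part of the true-score variance is the same as above.
True-score variance = [21.2²·0.64 + 12.4²·0.78 + 18.2²·0.56 + 15.1²·0.67] + 1216.13 = 745.836 + 1216.13 = 1961.97.
Reliability = 1961.97 / 2378.58 = 0.825.

0.825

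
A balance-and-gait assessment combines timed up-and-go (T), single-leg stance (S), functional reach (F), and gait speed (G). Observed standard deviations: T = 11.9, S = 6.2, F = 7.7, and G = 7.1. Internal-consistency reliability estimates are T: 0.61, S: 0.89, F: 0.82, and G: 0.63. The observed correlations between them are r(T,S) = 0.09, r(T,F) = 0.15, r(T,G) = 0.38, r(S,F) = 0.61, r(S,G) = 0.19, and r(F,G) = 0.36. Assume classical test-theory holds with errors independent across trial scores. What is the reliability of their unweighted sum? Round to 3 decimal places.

0.826

Var(T+S+F+G) = 11.9² + 6.2² + 7.7² + 7.1² + 2·[11.9·6.2·0.09 + 11.9·7.7·0.15 + 11.9·7.1·0.38 + 6.2·7.7·0.61 + 6.2·7.1·0.19 + 7.7·7.1·0.36] = 289.75 + 219.315 = 509.065.
With uncorrelated errors the cross-covariances are all true-score covariance, so they carry over unchanged; only the diagonal terms shrink to ρᵢσᵢ².
True-score variance = [11.9²·0.61 + 6.2²·0.89 + 7.7²·0.82 + 7.1²·0.63] + 219.315 = 200.97 + 219.315 = 420.284.
Reliability = 420.284 / 509.065 = 0.826.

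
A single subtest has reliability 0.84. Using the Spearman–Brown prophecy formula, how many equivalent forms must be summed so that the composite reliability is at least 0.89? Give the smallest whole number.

k ≥ ρ*(1−ρ₁)/(ρ₁(1−ρ*)) = 0.89·0.16 / (0.84·0.11) = 1.541.
Smallest integer k = 2.

2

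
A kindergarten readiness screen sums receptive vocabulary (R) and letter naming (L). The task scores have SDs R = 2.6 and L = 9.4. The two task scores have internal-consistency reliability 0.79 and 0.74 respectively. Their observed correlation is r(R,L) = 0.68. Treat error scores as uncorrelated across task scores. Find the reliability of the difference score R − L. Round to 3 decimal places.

Var(R−L) = 2.6² + 9.4² − 2·2.6·9.4·0.68 = 95.12 − 33.2384 = 61.8816.
Because errors are independent across components, Cov(Tᵢ,Tⱼ) = Cov(Xᵢ,Xⱼ); the off-diagonal part of the true-score variance is the same as above.
True-score variance = [2.6²·0.79 + 9.4²·0.74] − 33.2384 = 70.7268 − 33.2384 = 37.4884.
Reliability = 37.4884 / 61.8816 = 0.606.

0.606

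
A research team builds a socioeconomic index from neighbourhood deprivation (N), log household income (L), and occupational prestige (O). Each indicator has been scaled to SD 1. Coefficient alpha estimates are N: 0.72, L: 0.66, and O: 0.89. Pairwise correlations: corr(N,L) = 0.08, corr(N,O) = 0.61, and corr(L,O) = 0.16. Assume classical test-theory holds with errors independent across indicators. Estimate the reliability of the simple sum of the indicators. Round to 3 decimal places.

Var(N+L+O) = 3 + 2·[0.08 + 0.61 + 0.16] = 3 + 1.7 = 4.7.
Under uncorrelated errors the observed covariances equal the true-score covariances, so only the own-variance terms attenuate.
True-score variance = [0.72 + 0.66 + 0.89] + 1.7 = 2.27 + 1.7 = 3.97.
Reliability = 3.97 / 4.7 = 0.845.

0.845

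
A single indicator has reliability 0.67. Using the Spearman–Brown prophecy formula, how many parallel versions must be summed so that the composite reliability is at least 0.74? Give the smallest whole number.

k ≥ ρ*(1−ρ₁)/(ρ₁(1−ρ*)) = 0.74·0.33 / (0.67·0.26) = 1.402.
Smallest integer k = 2.

2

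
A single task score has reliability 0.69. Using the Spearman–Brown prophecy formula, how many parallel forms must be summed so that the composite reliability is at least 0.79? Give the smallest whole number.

2

k ≥ ρ*(1−ρ₁)/(ρ₁(1−ρ*)) = 0.79·0.31 / (0.69·0.21) = 1.690.
Smallest integer k = 2.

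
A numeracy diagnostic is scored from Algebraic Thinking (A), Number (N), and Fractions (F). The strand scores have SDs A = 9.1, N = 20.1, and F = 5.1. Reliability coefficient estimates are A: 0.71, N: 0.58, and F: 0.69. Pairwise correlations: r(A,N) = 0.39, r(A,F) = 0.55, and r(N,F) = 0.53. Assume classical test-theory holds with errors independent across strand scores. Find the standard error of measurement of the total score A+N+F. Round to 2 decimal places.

Var(total) = 512.83 + 302.381 = 815.211.
True-score variance = 311.068 + 302.381 = 613.449, so reliability = 0.7525.
Error variance = 815.211 − 613.449 = 201.762; SEM = √201.762 = 14.20.

14.20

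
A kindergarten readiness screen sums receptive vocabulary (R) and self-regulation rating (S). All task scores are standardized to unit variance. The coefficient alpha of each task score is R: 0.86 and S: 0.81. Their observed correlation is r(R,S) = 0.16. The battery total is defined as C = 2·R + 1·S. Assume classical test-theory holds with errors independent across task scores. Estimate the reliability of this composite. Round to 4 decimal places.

Var(C) = 2² + 1 + 2·[2·0.16] = 5 + 0.64 = 5.64.
With uncorrelated errors the cross-covariances are all true-score covariance, so they carry over unchanged; only the diagonal terms shrink to ρᵢσᵢ².
True-score variance = [2²·0.86 + 0.81] + 0.64 = 4.25 + 0.64 = 4.89.
Reliability = 4.89 / 5.64 = 0.8670.

0.8670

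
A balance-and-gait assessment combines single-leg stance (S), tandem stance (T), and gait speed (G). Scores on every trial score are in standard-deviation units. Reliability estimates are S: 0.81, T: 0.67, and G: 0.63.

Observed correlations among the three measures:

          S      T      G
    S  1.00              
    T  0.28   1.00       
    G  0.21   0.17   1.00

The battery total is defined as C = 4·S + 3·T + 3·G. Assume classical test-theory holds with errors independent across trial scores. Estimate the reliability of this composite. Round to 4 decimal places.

0.8087

Var(C) = 4² + 3² + 3² + 2·[12·0.28 + 12·0.21 + 9·0.17] = 34 + 14.82 = 48.82.
With uncorrelated errors the cross-covariances are all true-score covariance, so they carry over unchanged; only the diagonal terms shrink to ρᵢσᵢ².
True-score variance = [4²·0.81 + 3²·0.67 + 3²·0.63] + 14.82 = 24.66 + 14.82 = 39.48.
Reliability = 39.48 / 48.82 = 0.8087.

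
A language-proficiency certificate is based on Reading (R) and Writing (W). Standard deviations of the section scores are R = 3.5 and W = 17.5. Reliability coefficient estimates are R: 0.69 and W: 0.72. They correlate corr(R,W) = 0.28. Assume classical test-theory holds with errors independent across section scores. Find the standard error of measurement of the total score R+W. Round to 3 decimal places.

Var(total) = 318.5 + 34.3 = 352.8.
True-score variance = 228.952 + 34.3 = 263.252, so reliability = 0.7462.
Error variance = 352.8 − 263.252 = 89.5475; SEM = √89.5475 = 9.463.

9.463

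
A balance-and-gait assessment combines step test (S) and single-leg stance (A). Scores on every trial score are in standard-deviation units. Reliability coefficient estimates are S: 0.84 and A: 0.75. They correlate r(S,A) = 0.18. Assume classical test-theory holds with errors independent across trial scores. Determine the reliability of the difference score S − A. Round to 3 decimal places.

0.750

Var(S−A) = 1 + 1 − 2·0.18 = 2 − 0.36 = 1.64.
Because errors are independent across components, Cov(Tᵢ,Tⱼ) = Cov(Xᵢ,Xⱼ); the off-diagonal part of the true-score variance is the same as above.
True-score variance = [0.84 + 0.75] − 0.36 = 1.59 − 0.36 = 1.23.
Reliability = 1.23 / 1.64 = 0.750.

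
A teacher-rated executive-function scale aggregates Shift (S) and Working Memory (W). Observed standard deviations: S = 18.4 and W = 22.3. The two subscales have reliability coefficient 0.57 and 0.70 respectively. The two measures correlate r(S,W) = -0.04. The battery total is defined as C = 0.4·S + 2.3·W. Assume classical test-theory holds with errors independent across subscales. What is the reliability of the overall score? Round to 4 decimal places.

Var(C) = 0.4²·18.4² + 2.3²·22.3² + 2·[0.92·18.4·22.3·(-0.04)] = 2684.83 − 30.1996 = 2654.63.
With uncorrelated errors the cross-covariances are all true-score covariance, so they carry over unchanged; only the diagonal terms shrink to ρᵢσᵢ².
True-score variance = [0.4²·18.4²·0.57 + 2.3²·22.3²·0.70] − 30.1996 = 1872.34 − 30.1996 = 1842.14.
Reliability = 1842.14 / 2654.63 = 0.6939.

0.6939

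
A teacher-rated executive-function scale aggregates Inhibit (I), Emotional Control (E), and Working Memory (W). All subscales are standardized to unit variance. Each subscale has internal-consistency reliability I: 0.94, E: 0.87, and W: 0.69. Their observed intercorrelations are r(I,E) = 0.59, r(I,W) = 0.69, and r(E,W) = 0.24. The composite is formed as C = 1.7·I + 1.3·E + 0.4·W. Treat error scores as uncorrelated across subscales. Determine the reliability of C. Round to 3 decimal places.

0.948

Var(C) = 1.7² + 1.3² + 0.4² + 2·[2.21·0.59 + 0.68·0.69 + 0.52·0.24] = 4.74 + 3.7958 = 8.5358.
Under uncorrelated errors the observed covariances equal the true-score covariances, so only the own-variance terms attenuate.
True-score variance = [1.7²·0.94 + 1.3²·0.87 + 0.4²·0.69] + 3.7958 = 4.2973 + 3.7958 = 8.0931.
Reliability = 8.0931 / 8.5358 = 0.948.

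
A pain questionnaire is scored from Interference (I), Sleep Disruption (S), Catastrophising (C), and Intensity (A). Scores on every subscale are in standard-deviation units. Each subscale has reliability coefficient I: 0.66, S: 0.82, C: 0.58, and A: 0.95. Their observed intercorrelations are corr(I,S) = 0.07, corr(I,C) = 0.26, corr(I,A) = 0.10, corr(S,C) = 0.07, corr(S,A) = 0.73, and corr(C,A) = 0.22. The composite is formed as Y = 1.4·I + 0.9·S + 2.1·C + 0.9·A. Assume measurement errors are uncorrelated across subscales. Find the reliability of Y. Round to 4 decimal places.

Var(Y) = 1.4² + 0.9² + 2.1² + 0.9² + 2·[1.26·0.07 + 2.94·0.26 + 1.26·0.10 + 1.89·0.07 + 0.81·0.73 + 1.89·0.22] = 7.99 + 4.236 = 12.226.
Under uncorrelated errors the observed covariances equal the true-score covariances, so only the own-variance terms attenuate.
True-score variance = [1.4²·0.66 + 0.9²·0.82 + 2.1²·0.58 + 0.9²·0.95] + 4.236 = 5.2851 + 4.236 = 9.5211.
Reliability = 9.5211 / 12.226 = 0.7788.

0.7788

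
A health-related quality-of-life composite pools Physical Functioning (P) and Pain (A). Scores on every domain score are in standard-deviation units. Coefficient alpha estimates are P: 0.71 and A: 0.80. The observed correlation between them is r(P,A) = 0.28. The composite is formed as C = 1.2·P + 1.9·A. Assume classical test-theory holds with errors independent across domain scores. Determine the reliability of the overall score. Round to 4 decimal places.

0.8199

Var(C) = 1.2² + 1.9² + 2·[2.28·0.28] = 5.05 + 1.2768 = 6.3268.
Under uncorrelated errors the observed covariances equal the true-score covariances, so only the own-variance terms attenuate.
True-score variance = [1.2²·0.71 + 1.9²·0.80] + 1.2768 = 3.9104 + 1.2768 = 5.1872.
Reliability = 5.1872 / 6.3268 = 0.8199.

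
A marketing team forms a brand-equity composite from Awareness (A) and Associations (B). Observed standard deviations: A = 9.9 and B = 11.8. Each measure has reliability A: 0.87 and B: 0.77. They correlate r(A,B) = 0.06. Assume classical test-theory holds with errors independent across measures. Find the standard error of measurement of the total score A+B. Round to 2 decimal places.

6.69

Var(total) = 237.25 + 14.0184 = 251.268.
True-score variance = 192.484 + 14.0184 = 206.502, so reliability = 0.8218.
Error variance = 251.268 − 206.502 = 44.7665; SEM = √44.7665 = 6.69.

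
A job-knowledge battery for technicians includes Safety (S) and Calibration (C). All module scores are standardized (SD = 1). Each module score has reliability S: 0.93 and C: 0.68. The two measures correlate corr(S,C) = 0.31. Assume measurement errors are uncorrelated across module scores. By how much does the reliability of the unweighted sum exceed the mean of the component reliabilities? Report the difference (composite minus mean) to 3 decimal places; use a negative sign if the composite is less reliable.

Var(sum) = 2 + 0.62 = 2.62; true-score variance = 1.61 + 0.62 = 2.23; composite reliability = 0.8511.
Mean component reliability = 0.8050.
Difference = 0.8511 − 0.8050 = 0.046.

0.046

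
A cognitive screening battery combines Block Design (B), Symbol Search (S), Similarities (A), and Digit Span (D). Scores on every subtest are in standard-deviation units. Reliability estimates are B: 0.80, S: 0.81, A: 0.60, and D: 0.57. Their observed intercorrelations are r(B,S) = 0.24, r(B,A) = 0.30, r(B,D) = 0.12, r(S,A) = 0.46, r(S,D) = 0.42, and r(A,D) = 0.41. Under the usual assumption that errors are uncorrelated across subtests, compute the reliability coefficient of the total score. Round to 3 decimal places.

0.846

Var(B+S+A+D) = 4 + 2·[0.24 + 0.30 + 0.12 + 0.46 + 0.42 + 0.41] = 4 + 3.9 = 7.9.
Under uncorrelated errors the observed covariances equal the true-score covariances, so only the own-variance terms attenuate.
True-score variance = [0.80 + 0.81 + 0.60 + 0.57] + 3.9 = 2.78 + 3.9 = 6.68.
Reliability = 6.68 / 7.9 = 0.846.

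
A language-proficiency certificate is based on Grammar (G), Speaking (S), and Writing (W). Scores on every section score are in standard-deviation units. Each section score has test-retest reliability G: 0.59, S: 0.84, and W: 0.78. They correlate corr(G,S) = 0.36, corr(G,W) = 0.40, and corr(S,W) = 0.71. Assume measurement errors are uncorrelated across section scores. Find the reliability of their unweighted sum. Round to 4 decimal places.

0.8670

Var(G+S+W) = 3 + 2·[0.36 + 0.40 + 0.71] = 3 + 2.94 = 5.94.
Because errors are independent across components, Cov(Tᵢ,Tⱼ) = Cov(Xᵢ,Xⱼ); the off-diagonal part of the true-score variance is the same as above.
True-score variance = [0.59 + 0.84 + 0.78] + 2.94 = 2.21 + 2.94 = 5.15.
Reliability = 5.15 / 5.94 = 0.8670.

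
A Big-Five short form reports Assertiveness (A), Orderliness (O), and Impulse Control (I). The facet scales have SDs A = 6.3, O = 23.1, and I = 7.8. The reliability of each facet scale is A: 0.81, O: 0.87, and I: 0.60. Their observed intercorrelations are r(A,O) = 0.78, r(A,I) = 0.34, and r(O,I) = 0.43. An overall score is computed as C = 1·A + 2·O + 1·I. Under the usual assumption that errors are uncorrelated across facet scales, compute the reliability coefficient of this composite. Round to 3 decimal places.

0.898

Var(C) = 6.3² + 2²·23.1² + 7.8² + 2·[2·6.3·23.1·0.78 + 6.3·7.8·0.34 + 2·23.1·7.8·0.43] = 2234.97 + 797.378 = 3032.35.
Because errors are independent across components, Cov(Tᵢ,Tⱼ) = Cov(Xᵢ,Xⱼ); the off-diagonal part of the true-score variance is the same as above.
True-score variance = [6.3²·0.81 + 2²·23.1²·0.87 + 7.8²·0.60] + 797.378 = 1925.62 + 797.378 = 2722.99.
Reliability = 2722.99 / 3032.35 = 0.898.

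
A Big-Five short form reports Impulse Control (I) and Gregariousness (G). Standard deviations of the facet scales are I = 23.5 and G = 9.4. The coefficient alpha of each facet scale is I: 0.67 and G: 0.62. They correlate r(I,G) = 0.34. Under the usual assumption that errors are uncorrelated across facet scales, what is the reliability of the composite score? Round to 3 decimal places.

Var(I+G) = 23.5² + 9.4² + 2·[23.5·9.4·0.34] = 640.61 + 150.212 = 790.822.
With uncorrelated errors the cross-covariances are all true-score covariance, so they carry over unchanged; only the diagonal terms shrink to ρᵢσᵢ².
True-score variance = [23.5²·0.67 + 9.4²·0.62] + 150.212 = 424.791 + 150.212 = 575.003.
Reliability = 575.003 / 790.822 = 0.727.

0.727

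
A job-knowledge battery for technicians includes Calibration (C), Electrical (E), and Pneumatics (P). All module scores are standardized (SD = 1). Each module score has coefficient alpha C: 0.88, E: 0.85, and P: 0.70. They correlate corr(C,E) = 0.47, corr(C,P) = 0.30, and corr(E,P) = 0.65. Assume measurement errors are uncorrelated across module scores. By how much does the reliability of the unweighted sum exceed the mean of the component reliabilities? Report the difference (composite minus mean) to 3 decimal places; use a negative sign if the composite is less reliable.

0.092

Var(sum) = 3 + 2.84 = 5.84; true-score variance = 2.43 + 2.84 = 5.27; composite reliability = 0.9024.
Mean component reliability = 0.8100.
Difference = 0.9024 − 0.8100 = 0.092.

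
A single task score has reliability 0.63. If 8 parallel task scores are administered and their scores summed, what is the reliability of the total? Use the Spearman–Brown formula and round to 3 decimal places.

0.932

ρ_k = kρ / (1 + (k−1)ρ) = 8·0.63 / (1 + 7·0.63) = 5.040 / 5.410 = 0.932.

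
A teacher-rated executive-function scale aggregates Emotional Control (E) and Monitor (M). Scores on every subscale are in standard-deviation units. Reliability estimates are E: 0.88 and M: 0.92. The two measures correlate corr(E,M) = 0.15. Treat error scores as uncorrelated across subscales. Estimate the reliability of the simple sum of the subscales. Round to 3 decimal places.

0.913

Var(E+M) = 2 + 2·[0.15] = 2 + 0.3 = 2.3.
With uncorrelated errors the cross-covariances are all true-score covariance, so they carry over unchanged; only the diagonal terms shrink to ρᵢσᵢ².
True-score variance = [0.88 + 0.92] + 0.3 = 1.8 + 0.3 = 2.1.
Reliability = 2.1 / 2.3 = 0.913.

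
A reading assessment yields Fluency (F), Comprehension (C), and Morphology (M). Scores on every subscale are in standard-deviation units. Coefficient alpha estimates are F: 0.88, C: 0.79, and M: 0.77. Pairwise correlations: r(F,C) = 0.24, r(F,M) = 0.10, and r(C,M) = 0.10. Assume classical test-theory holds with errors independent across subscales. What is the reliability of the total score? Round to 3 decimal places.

Var(F+C+M) = 3 + 2·[0.24 + 0.10 + 0.10] = 3 + 0.88 = 3.88.
Under uncorrelated errors the observed covariances equal the true-score covariances, so only the own-variance terms attenuate.
True-score variance = [0.88 + 0.79 + 0.77] + 0.88 = 2.44 + 0.88 = 3.32.
Reliability = 3.32 / 3.88 = 0.856.

0.856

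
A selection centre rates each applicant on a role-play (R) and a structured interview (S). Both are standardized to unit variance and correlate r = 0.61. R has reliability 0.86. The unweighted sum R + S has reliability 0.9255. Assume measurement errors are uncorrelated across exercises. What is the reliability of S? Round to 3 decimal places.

0.900

Var(R+S) = 2 + 2·0.61 = 3.220.
True-score variance = ρ_R + ρ_S + 2·0.61, so 0.9255 = (0.86 + ρ_S + 1.22) / 3.220.
ρ_S = 0.9255·3.220 − 0.86 − 1.22 = 0.900.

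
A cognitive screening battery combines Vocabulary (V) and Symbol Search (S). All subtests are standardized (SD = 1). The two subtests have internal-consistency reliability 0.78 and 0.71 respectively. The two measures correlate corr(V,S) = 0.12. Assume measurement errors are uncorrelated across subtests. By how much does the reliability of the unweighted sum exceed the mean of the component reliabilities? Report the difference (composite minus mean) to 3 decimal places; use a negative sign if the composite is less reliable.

0.027

Var(sum) = 2 + 0.24 = 2.24; true-score variance = 1.49 + 0.24 = 1.73; composite reliability = 0.7723.
Mean component reliability = 0.7450.
Difference = 0.7723 − 0.7450 = 0.027.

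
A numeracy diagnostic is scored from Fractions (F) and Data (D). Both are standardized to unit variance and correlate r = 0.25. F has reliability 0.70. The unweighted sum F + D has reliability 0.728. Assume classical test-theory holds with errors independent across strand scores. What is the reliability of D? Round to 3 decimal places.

0.620

Var(F+D) = 2 + 2·0.25 = 2.500.
True-score variance = ρ_F + ρ_D + 2·0.25, so 0.728 = (0.70 + ρ_D + 0.50) / 2.500.
ρ_D = 0.728·2.500 − 0.70 − 0.50 = 0.620.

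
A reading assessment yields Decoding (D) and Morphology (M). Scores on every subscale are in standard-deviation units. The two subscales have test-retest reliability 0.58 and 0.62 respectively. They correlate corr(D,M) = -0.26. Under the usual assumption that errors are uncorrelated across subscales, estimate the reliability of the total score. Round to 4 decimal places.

0.4595

Var(D+M) = 2 + 2·[(-0.26)] = 2 − 0.52 = 1.48.
With uncorrelated errors the cross-covariances are all true-score covariance, so they carry over unchanged; only the diagonal terms shrink to ρᵢσᵢ².
True-score variance = [0.58 + 0.62] − 0.52 = 1.2 − 0.52 = 0.68.
Reliability = 0.68 / 1.48 = 0.4595.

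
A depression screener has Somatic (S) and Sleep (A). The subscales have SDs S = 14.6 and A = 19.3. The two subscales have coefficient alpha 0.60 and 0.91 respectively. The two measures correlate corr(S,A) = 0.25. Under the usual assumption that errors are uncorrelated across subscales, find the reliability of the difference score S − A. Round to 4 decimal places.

Var(S−A) = 14.6² + 19.3² − 2·14.6·19.3·0.25 = 585.65 − 140.89 = 444.76.
Because errors are independent across components, Cov(Tᵢ,Tⱼ) = Cov(Xᵢ,Xⱼ); the off-diagonal part of the true-score variance is the same as above.
True-score variance = [14.6²·0.60 + 19.3²·0.91] − 140.89 = 466.862 − 140.89 = 325.972.
Reliability = 325.972 / 444.76 = 0.7329.

0.7329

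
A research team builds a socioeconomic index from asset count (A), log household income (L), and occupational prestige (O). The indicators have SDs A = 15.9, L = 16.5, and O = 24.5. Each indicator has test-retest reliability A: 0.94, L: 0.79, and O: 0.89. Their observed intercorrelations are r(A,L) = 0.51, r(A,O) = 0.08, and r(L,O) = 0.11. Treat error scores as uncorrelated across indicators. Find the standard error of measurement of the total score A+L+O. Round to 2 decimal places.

Var(total) = 1125.31 + 418.86 = 1544.17.
True-score variance = 986.941 + 418.86 = 1405.8, so reliability = 0.9104.
Error variance = 1544.17 − 1405.8 = 138.369; SEM = √138.369 = 11.76.

11.76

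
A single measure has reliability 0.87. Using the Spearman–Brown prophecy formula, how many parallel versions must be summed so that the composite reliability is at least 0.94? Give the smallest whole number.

3

k ≥ ρ*(1−ρ₁)/(ρ₁(1−ρ*)) = 0.94·0.13 / (0.87·0.06) = 2.341.
Smallest integer k = 3.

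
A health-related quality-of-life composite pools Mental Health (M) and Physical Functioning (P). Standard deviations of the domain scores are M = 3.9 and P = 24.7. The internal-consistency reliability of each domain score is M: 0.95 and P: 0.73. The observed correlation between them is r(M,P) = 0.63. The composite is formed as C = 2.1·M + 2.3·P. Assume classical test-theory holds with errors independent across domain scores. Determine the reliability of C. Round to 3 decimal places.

0.775

Var(C) = 2.1²·3.9² + 2.3²·24.7² + 2·[4.83·3.9·24.7·0.63] = 3294.45 + 586.245 = 3880.7.
Under uncorrelated errors the observed covariances equal the true-score covariances, so only the own-variance terms attenuate.
True-score variance = [2.1²·3.9²·0.95 + 2.3²·24.7²·0.73] + 586.245 = 2419.71 + 586.245 = 3005.95.
Reliability = 3005.95 / 3880.7 = 0.775.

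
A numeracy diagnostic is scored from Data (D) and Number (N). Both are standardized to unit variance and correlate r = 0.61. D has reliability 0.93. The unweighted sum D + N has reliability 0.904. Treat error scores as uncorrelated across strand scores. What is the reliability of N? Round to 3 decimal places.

Var(D+N) = 2 + 2·0.61 = 3.220.
True-score variance = ρ_D + ρ_N + 2·0.61, so 0.904 = (0.93 + ρ_N + 1.22) / 3.220.
ρ_N = 0.904·3.220 − 0.93 − 1.22 = 0.761.

0.761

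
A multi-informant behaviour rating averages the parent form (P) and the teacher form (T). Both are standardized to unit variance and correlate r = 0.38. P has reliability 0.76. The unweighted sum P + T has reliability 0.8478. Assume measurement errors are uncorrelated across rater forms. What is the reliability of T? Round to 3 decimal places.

0.820

Var(P+T) = 2 + 2·0.38 = 2.760.
True-score variance = ρ_P + ρ_T + 2·0.38, so 0.8478 = (0.76 + ρ_T + 0.76) / 2.760.
ρ_T = 0.8478·2.760 − 0.76 − 0.76 = 0.820.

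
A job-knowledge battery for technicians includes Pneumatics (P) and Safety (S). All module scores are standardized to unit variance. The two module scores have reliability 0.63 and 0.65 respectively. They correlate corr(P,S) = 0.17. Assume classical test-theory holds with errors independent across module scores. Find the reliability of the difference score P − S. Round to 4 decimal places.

Var(P−S) = 1 + 1 − 2·0.17 = 2 − 0.34 = 1.66.
With uncorrelated errors the cross-covariances are all true-score covariance, so they carry over unchanged; only the diagonal terms shrink to ρᵢσᵢ².
True-score variance = [0.63 + 0.65] − 0.34 = 1.28 − 0.34 = 0.94.
Reliability = 0.94 / 1.66 = 0.5663.

0.5663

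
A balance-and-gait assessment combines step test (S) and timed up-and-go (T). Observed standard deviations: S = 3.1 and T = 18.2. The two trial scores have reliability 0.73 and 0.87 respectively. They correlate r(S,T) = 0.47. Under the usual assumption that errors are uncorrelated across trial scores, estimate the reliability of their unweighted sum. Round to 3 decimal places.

0.884

Var(S+T) = 3.1² + 18.2² + 2·[3.1·18.2·0.47] = 340.85 + 53.0348 = 393.885.
Because errors are independent across components, Cov(Tᵢ,Tⱼ) = Cov(Xᵢ,Xⱼ); the off-diagonal part of the true-score variance is the same as above.
True-score variance = [3.1²·0.73 + 18.2²·0.87] + 53.0348 = 295.194 + 53.0348 = 348.229.
Reliability = 348.229 / 393.885 = 0.884.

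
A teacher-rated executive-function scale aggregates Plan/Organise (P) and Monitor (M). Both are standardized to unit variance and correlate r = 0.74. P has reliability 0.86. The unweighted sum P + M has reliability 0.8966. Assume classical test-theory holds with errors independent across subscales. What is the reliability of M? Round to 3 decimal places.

0.780

Var(P+M) = 2 + 2·0.74 = 3.480.
True-score variance = ρ_P + ρ_M + 2·0.74, so 0.8966 = (0.86 + ρ_M + 1.48) / 3.480.
ρ_M = 0.8966·3.480 − 0.86 − 1.48 = 0.780.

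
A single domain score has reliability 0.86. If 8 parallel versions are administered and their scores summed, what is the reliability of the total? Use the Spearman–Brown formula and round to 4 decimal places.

0.9801

ρ_k = kρ / (1 + (k−1)ρ) = 8·0.86 / (1 + 7·0.86) = 6.880 / 7.020 = 0.9801.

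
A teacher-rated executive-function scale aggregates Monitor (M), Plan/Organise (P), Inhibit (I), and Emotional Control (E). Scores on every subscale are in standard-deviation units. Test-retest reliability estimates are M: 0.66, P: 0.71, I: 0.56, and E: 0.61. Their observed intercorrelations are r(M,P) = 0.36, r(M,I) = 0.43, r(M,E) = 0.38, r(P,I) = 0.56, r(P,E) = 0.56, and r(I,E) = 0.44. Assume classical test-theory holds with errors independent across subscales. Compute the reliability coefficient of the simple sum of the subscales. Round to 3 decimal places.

0.846

Var(M+P+I+E) = 4 + 2·[0.36 + 0.43 + 0.38 + 0.56 + 0.56 + 0.44] = 4 + 5.46 = 9.46.
Because errors are independent across components, Cov(Tᵢ,Tⱼ) = Cov(Xᵢ,Xⱼ); the off-diagonal part of the true-score variance is the same as above.
True-score variance = [0.66 + 0.71 + 0.56 + 0.61] + 5.46 = 2.54 + 5.46 = 8.
Reliability = 8 / 9.46 = 0.846.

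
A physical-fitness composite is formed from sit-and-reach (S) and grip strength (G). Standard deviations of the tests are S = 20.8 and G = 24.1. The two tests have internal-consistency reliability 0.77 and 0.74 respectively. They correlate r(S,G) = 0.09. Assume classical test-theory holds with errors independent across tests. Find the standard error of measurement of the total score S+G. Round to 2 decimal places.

15.83

Var(total) = 1013.45 + 90.2304 = 1103.68.
True-score variance = 762.932 + 90.2304 = 853.163, so reliability = 0.7730.
Error variance = 1103.68 − 853.163 = 250.518; SEM = √250.518 = 15.83.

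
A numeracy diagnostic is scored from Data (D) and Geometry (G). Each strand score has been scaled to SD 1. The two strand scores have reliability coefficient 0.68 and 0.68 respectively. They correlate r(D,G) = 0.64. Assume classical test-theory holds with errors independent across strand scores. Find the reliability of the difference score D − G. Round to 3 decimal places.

0.111

Var(D−G) = 1 + 1 − 2·0.64 = 2 − 1.28 = 0.72.
Under uncorrelated errors the observed covariances equal the true-score covariances, so only the own-variance terms attenuate.
True-score variance = [0.68 + 0.68] − 1.28 = 1.36 − 1.28 = 0.08.
Reliability = 0.08 / 0.72 = 0.111.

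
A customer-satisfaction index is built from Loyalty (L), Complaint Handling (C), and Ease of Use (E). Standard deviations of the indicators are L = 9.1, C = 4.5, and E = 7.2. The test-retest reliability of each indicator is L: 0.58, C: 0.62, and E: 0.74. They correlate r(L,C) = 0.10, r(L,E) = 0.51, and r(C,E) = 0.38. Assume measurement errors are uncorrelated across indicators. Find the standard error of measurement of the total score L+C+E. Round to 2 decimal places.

7.48

Var(total) = 154.9 + 99.6444 = 254.544.
True-score variance = 98.9464 + 99.6444 = 198.591, so reliability = 0.7802.
Error variance = 254.544 − 198.591 = 55.9536; SEM = √55.9536 = 7.48.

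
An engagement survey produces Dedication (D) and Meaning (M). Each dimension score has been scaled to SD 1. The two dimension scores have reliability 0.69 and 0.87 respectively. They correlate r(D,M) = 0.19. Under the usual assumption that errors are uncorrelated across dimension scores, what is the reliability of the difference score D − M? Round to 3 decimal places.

Var(D−M) = 1 + 1 − 2·0.19 = 2 − 0.38 = 1.62.
Under uncorrelated errors the observed covariances equal the true-score covariances, so only the own-variance terms attenuate.
True-score variance = [0.69 + 0.87] − 0.38 = 1.56 − 0.38 = 1.18.
Reliability = 1.18 / 1.62 = 0.728.

0.728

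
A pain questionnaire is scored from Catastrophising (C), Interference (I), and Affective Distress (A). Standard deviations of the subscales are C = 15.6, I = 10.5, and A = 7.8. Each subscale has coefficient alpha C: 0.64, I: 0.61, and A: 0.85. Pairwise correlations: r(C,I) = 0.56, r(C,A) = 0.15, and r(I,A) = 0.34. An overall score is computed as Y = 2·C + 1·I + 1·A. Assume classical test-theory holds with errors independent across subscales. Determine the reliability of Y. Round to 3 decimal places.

0.755

Var(Y) = 2²·15.6² + 10.5² + 7.8² + 2·[2·15.6·10.5·0.56 + 2·15.6·7.8·0.15 + 10.5·7.8·0.34] = 1144.53 + 495.612 = 1640.14.
Under uncorrelated errors the observed covariances equal the true-score covariances, so only the own-variance terms attenuate.
True-score variance = [2²·15.6²·0.64 + 10.5²·0.61 + 7.8²·0.85] + 495.612 = 741.968 + 495.612 = 1237.58.
Reliability = 1237.58 / 1640.14 = 0.755.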